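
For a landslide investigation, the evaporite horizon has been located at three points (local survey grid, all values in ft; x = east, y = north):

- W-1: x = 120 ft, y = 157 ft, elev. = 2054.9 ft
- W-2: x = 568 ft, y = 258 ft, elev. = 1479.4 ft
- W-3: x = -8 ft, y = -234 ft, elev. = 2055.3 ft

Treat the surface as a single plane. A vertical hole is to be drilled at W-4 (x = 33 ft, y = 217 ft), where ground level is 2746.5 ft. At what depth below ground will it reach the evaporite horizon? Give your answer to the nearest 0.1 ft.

Let the plane be z = a·x + b·y + c.
W-2−W-1: 448a + 101b = −575.5;  W-3−W-1: −128a − 391b = 0.4.
Solving gives a = −1.38671, b = 0.45294.
Then c = 2054.9 − a·120 − b·157 = 2150.19.
At (33, 217): z_contact = −45.76 + 98.29 + 2150.19 = 2202.72 ft.
Depth below ground = 2746.5 − 2202.72 = 543.8 ft.

543.8 ft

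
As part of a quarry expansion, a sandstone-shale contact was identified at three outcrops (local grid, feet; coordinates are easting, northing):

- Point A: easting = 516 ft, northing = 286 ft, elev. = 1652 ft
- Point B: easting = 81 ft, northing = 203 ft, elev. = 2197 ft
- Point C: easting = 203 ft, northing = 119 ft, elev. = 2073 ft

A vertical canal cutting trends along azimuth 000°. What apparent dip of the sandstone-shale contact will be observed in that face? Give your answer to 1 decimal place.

15.1°

Two edge vectors: Point A→Point B = (-435, -83, 545), Point A→Point C = (-313, -167, 421).
Normal n = (Point A→Point B) × (Point A→Point C) = (56072, 12550, 46666).
So ∂z/∂easting = −n_x/n_z = −1.20156 and ∂z/∂northing = −n_y/n_z = −0.26893.
Unit vector along 000° is (sin 0°, cos 0°) = (0.0000, 1.0000).
Slope in that direction = a·(0.0000) + b·(1.0000) = −0.26893.
Apparent dip = arctan|0.26893| = 15.1° (true dip is 50.9°, so apparent ≤ true as expected).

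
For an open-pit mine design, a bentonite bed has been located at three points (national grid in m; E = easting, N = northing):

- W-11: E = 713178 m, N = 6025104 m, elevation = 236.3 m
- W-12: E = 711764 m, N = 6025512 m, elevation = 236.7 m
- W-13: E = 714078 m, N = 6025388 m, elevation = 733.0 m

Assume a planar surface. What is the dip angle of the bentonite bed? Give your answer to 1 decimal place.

43.6°

Let the plane be z = a·E + b·N + c.
W-12−W-11: −1414a + 408b = 0.4;  W-13−W-11: 900a + 284b = 496.7.
Solving gives a = 0.26346, b = 0.91404.
Gradient magnitude |∇z| = √(a² + b²) = √(0.06941 + 0.83547) = 0.95125.
True dip = arctan(0.95125) = 43.6°, dipping toward SSW (azimuth ≈ 196°).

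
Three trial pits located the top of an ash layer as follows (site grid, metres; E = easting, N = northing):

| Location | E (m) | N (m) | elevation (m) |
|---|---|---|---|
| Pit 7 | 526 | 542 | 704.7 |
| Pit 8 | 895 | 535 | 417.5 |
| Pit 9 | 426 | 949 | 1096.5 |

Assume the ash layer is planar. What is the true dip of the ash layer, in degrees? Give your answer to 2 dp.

47.41°

Two edge vectors: Pit 7→Pit 8 = (369, -7, -287.2), Pit 7→Pit 9 = (-100, 407, 391.8).
Normal n = (Pit 7→Pit 8) × (Pit 7→Pit 9) = (114147.8, -115854.2, 149483).
So ∂z/∂E = −n_x/n_z = −0.76362 and ∂z/∂N = −n_y/n_z = 0.77503.
Gradient magnitude |∇z| = √(a² + b²) = √(0.58311 + 0.60068) = 1.08802.
True dip = arctan(1.08802) = 47.41°, dipping toward SE (azimuth ≈ 135°).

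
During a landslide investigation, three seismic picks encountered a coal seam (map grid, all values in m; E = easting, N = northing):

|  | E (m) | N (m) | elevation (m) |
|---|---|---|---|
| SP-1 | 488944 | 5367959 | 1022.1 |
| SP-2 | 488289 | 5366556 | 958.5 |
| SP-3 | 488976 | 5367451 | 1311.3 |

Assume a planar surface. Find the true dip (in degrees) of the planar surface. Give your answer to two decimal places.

51.60°

Two edge vectors: SP-1→SP-2 = (-655, -1403, -63.6), SP-1→SP-3 = (32, -508, 289.2).
Normal n = (SP-1→SP-2) × (SP-1→SP-3) = (-438056.4, 187390.8, 377636).
So ∂z/∂E = −n_x/n_z = 1.16000 and ∂z/∂N = −n_y/n_z = −0.49622.
Gradient magnitude |∇z| = √(a² + b²) = √(1.34559 + 0.24623) = 1.26168.
True dip = arctan(1.26168) = 51.60°, dipping toward WNW (azimuth ≈ 293°).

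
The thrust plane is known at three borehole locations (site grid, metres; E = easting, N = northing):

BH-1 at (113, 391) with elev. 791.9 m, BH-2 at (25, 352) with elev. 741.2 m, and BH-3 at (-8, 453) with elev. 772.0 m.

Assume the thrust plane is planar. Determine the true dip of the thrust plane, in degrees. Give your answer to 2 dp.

30.02°

Two edge vectors: BH-1→BH-2 = (-88, -39, -50.7), BH-1→BH-3 = (-121, 62, -19.9).
Normal n = (BH-1→BH-2) × (BH-1→BH-3) = (3919.5, 4383.5, -10175).
So ∂z/∂E = −n_x/n_z = 0.38521 and ∂z/∂N = −n_y/n_z = 0.43081.
Gradient magnitude |∇z| = √(a² + b²) = √(0.14839 + 0.18560) = 0.57791.
True dip = arctan(0.57791) = 30.02°, dipping toward SW (azimuth ≈ 222°).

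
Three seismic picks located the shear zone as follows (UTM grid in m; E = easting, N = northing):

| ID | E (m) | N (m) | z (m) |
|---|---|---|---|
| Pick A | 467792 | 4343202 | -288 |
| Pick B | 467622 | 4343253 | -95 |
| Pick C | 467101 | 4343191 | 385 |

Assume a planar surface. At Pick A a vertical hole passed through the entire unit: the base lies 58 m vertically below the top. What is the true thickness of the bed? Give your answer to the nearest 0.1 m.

Let the plane be z = a·E + b·N + c.
Pick B−Pick A: −170a + 51b = 193;  Pick C−Pick A: −691a − 11b = 673.
Solving gives a = −0.98208, b = 0.51071.
|∇z| = √(a²+b²) = 1.10694, so dip δ = arctan(1.10694) = 47.91°.
True thickness = vertical thickness × cos δ = 58 × cos 47.91° = 38.9 m.

38.9 m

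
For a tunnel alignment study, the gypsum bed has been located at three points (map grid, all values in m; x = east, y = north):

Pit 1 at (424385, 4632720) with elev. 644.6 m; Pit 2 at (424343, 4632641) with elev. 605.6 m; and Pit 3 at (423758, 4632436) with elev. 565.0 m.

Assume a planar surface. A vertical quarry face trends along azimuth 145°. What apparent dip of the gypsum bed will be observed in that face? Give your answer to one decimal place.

Two edge vectors: Pit 1→Pit 2 = (-42, -79, -39), Pit 1→Pit 3 = (-627, -284, -79.6).
Normal n = (Pit 1→Pit 2) × (Pit 1→Pit 3) = (-4787.6, 21109.8, -37605).
So ∂z/∂x = −n_x/n_z = −0.12731 and ∂z/∂y = −n_y/n_z = 0.56136.
Unit vector along 145° is (sin 145°, cos 145°) = (0.5736, -0.8192).
Slope in that direction = a·(0.5736) + b·(-0.8192) = −0.53286.
Apparent dip = arctan|0.53286| = 28.1° (true dip is 29.9°, so apparent ≤ true as expected).

28.1°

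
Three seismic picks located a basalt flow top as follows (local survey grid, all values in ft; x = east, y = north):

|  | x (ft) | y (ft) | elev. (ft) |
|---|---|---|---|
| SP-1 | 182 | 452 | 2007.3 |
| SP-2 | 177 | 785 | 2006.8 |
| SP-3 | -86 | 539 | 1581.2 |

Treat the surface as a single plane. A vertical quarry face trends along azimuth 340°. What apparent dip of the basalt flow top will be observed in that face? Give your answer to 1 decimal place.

Let the plane be z = a·x + b·y + c.
SP-2−SP-1: −5a + 333b = −0.5;  SP-3−SP-1: −268a + 87b = −426.1.
Solving gives a = 1.59722, b = 0.02248.
Unit vector along 340° is (sin 340°, cos 340°) = (-0.3420, 0.9397).
Slope in that direction = a·(-0.3420) + b·(0.9397) = −0.52516.
Apparent dip = arctan|0.52516| = 27.7° (true dip is 58.0°, so apparent ≤ true as expected).

27.7°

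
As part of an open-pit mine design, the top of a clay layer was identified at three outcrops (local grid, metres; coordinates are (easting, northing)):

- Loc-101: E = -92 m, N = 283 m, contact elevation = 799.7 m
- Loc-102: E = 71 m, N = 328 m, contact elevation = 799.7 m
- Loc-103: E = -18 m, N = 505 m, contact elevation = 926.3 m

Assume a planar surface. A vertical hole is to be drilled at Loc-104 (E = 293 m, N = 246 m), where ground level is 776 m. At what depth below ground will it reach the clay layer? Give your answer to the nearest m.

66 m

Two edge vectors: Loc-101→Loc-102 = (163, 45, 0), Loc-101→Loc-103 = (74, 222, 126.6).
Normal n = (Loc-101→Loc-102) × (Loc-101→Loc-103) = (5697, -20635.8, 32856).
So ∂z/∂E = −n_x/n_z = −0.17339 and ∂z/∂N = −n_y/n_z = 0.62807.
Intercept c from Loc-101: 799.7 − 15.95 − 177.74 = 606.00.
At (293, 246): z_contact = −50.8 + 154.5 + 606.00 = 709.7 m.
Depth below ground = 776 − 709.7 = 66 m.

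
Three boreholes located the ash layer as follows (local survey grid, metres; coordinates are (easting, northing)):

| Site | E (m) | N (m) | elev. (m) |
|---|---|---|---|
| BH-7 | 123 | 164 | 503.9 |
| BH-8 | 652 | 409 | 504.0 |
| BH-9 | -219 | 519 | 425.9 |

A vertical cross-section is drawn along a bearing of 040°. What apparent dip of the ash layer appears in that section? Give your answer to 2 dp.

Let the plane be z = a·E + b·N + c.
BH-8−BH-7: 529a + 245b = 0.1;  BH-9−BH-7: −342a + 355b = −78.
Solving gives a = 0.07050, b = −0.15180.
Unit vector along 040° is (sin 40°, cos 40°) = (0.6428, 0.7660).
Slope in that direction = a·(0.6428) + b·(0.7660) = −0.07098.
Apparent dip = arctan|0.07098| = 4.06° (true dip is 9.5°, so apparent ≤ true as expected).

4.06°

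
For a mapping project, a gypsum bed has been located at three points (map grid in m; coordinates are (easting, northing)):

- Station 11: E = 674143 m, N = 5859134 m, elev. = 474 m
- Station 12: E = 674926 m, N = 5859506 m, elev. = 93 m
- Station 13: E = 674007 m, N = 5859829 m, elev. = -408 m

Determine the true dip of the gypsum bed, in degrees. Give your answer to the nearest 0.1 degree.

51.4°

Two edge vectors: Station 11→Station 12 = (783, 372, -381), Station 11→Station 13 = (-136, 695, -882).
Normal n = (Station 11→Station 12) × (Station 11→Station 13) = (-63309, 742422, 594777).
So ∂z/∂E = −n_x/n_z = 0.10644 and ∂z/∂N = −n_y/n_z = −1.24824.
Gradient magnitude |∇z| = √(a² + b²) = √(0.01133 + 1.55809) = 1.25277.
True dip = arctan(1.25277) = 51.4°, dipping toward N (azimuth ≈ 355°).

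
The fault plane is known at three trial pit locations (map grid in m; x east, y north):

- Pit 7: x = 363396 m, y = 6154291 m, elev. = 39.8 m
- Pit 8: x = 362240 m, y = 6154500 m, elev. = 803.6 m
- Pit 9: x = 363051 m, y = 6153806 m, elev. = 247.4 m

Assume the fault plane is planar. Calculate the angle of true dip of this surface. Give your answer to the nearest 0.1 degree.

Let the plane be z = a·x + b·y + c.
Pit 8−Pit 7: −1156a + 209b = 763.8;  Pit 9−Pit 7: −345a − 485b = 207.6.
Solving gives a = −0.65400, b = 0.03718.
Gradient magnitude |∇z| = √(a² + b²) = √(0.42772 + 0.00138) = 0.65506.
True dip = arctan(0.65506) = 33.2°, dipping toward E (azimuth ≈ 093°).

33.2°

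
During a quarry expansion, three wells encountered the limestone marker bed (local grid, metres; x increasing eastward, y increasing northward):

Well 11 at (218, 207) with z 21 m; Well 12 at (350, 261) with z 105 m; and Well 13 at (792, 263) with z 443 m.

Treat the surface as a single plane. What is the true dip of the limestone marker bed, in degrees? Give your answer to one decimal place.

39.7°

Two edge vectors: Well 11→Well 12 = (132, 54, 84), Well 11→Well 13 = (574, 56, 422).
Normal n = (Well 11→Well 12) × (Well 11→Well 13) = (18084, -7488, -23604).
So ∂z/∂x = −n_x/n_z = 0.76614 and ∂z/∂y = −n_y/n_z = −0.31723.
Gradient magnitude |∇z| = √(a² + b²) = √(0.58697 + 0.10064) = 0.82922.
True dip = arctan(0.82922) = 39.7°, dipping toward WNW (azimuth ≈ 292°).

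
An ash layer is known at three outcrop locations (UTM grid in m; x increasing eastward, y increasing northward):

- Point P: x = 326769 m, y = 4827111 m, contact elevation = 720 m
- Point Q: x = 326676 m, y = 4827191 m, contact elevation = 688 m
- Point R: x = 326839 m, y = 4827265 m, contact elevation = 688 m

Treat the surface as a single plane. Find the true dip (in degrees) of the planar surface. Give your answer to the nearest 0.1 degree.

16.0°

Two edge vectors: Point P→Point Q = (-93, 80, -32), Point P→Point R = (70, 154, -32).
Normal n = (Point P→Point Q) × (Point P→Point R) = (2368, -5216, -19922).
So ∂z/∂x = −n_x/n_z = 0.11886 and ∂z/∂y = −n_y/n_z = −0.26182.
Gradient magnitude |∇z| = √(a² + b²) = √(0.01413 + 0.06855) = 0.28754.
True dip = arctan(0.28754) = 16.0°, dipping toward NNW (azimuth ≈ 336°).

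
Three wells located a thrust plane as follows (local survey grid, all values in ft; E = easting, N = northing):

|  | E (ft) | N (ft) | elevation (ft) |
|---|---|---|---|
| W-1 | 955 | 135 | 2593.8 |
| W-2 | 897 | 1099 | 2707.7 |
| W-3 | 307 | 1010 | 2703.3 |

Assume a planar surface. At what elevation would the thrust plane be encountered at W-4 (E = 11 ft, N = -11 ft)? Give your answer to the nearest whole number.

2586 ft

Two edge vectors: W-1→W-2 = (-58, 964, 113.9), W-1→W-3 = (-648, 875, 109.5).
Normal n = (W-1→W-2) × (W-1→W-3) = (5895.5, -67456.2, 573922).
So ∂z/∂E = −n_x/n_z = −0.01027 and ∂z/∂N = −n_y/n_z = 0.11754.
Intercept c from W-1: 2593.8 + 9.81 − 15.87 = 2587.74.
At (11, -11): z = −0.1 − 1.3 + 2587.74 = 2586.3 ft.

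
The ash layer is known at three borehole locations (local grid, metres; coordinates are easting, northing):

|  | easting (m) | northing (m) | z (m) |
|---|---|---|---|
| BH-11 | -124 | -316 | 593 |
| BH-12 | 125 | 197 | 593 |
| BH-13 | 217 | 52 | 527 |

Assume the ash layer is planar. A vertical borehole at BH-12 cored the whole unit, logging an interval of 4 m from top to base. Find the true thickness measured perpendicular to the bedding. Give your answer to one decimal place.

3.6 m

Two edge vectors: BH-11→BH-12 = (249, 513, 0), BH-11→BH-13 = (341, 368, -66).
Normal n = (BH-11→BH-12) × (BH-11→BH-13) = (-33858, 16434, -83301).
So ∂z/∂easting = −n_x/n_z = −0.40645 and ∂z/∂northing = −n_y/n_z = 0.19728.
|∇z| = √(a²+b²) = 0.45180, so dip δ = arctan(0.45180) = 24.31°.
True thickness = vertical thickness × cos δ = 4 × cos 24.31° = 3.6 m.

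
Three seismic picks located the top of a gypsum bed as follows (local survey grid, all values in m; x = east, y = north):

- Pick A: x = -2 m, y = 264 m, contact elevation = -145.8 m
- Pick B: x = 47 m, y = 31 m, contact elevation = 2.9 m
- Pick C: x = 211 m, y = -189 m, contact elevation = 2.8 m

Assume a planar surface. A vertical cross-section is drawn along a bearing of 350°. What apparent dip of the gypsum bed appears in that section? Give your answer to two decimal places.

33.76°

Two edge vectors: Pick A→Pick B = (49, -233, 148.7), Pick A→Pick C = (213, -453, 148.6).
Normal n = (Pick A→Pick B) × (Pick A→Pick C) = (32737.3, 24391.7, 27432).
So ∂z/∂x = −n_x/n_z = −1.19340 and ∂z/∂y = −n_y/n_z = −0.88917.
Unit vector along 350° is (sin 350°, cos 350°) = (-0.1736, 0.9848).
Slope in that direction = a·(-0.1736) + b·(0.9848) = −0.66843.
Apparent dip = arctan|0.66843| = 33.76° (true dip is 56.1°, so apparent ≤ true as expected).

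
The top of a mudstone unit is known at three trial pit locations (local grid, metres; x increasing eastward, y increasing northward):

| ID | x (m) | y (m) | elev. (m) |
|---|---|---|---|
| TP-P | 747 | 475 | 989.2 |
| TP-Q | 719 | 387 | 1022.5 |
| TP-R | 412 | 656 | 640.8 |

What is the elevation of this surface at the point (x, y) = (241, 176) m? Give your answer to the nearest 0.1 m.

809.4 m

Two edge vectors: TP-P→TP-Q = (-28, -88, 33.3), TP-P→TP-R = (-335, 181, -348.4).
Normal n = (TP-P→TP-Q) × (TP-P→TP-R) = (24631.9, -20910.7, -34548).
So ∂z/∂x = −n_x/n_z = 0.71298 and ∂z/∂y = −n_y/n_z = −0.60527.
Intercept c from TP-P: 989.2 − 532.59 + 287.50 = 744.11.
At (241, 176): z = 171.8 − 106.5 + 744.11 = 809.4 m.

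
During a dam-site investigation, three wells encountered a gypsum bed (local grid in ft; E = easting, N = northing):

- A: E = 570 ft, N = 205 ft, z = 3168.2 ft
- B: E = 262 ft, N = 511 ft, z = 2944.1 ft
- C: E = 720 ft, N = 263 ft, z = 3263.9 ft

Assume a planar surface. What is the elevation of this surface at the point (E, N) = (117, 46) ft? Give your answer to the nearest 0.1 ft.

Let the plane be z = a·E + b·N + c.
B−A: −308a + 306b = −224.1;  C−A: 150a + 58b = 95.7.
Solving gives a = 0.66310, b = −0.06492.
Then c = 3168.2 − a·570 − b·205 = 2803.54.
At (117, 46): z = 77.6 − 3.0 + 2803.54 = 2878.1 ft.

2878.1 ft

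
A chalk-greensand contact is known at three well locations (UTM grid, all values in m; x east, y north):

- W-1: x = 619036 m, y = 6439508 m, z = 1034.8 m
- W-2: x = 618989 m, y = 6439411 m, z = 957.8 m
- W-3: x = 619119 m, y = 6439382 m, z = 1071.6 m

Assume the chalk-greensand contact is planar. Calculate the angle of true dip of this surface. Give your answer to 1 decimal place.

45.2°

Two edge vectors: W-1→W-2 = (-47, -97, -77), W-1→W-3 = (83, -126, 36.8).
Normal n = (W-1→W-2) × (W-1→W-3) = (-13271.6, -4661.4, 13973).
So ∂z/∂x = −n_x/n_z = 0.94980 and ∂z/∂y = −n_y/n_z = 0.33360.
Gradient magnitude |∇z| = √(a² + b²) = √(0.90213 + 0.11129) = 1.00669.
True dip = arctan(1.00669) = 45.2°, dipping toward WSW (azimuth ≈ 251°).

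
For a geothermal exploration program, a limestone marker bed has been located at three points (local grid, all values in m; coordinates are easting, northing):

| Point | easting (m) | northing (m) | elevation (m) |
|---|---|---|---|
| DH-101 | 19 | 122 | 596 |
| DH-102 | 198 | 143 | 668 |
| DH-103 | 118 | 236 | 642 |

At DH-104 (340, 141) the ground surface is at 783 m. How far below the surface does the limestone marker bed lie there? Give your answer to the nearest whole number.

59 m

Two edge vectors: DH-101→DH-102 = (179, 21, 72), DH-101→DH-103 = (99, 114, 46).
Normal n = (DH-101→DH-102) × (DH-101→DH-103) = (-7242, -1106, 18327).
So ∂z/∂easting = −n_x/n_z = 0.39515 and ∂z/∂northing = −n_y/n_z = 0.06035.
Intercept c from DH-101: 596 − 7.51 − 7.36 = 581.13.
At (340, 141): z_contact = 134.4 + 8.5 + 581.13 = 724.0 m.
Depth below ground = 783 − 724.0 = 59 m.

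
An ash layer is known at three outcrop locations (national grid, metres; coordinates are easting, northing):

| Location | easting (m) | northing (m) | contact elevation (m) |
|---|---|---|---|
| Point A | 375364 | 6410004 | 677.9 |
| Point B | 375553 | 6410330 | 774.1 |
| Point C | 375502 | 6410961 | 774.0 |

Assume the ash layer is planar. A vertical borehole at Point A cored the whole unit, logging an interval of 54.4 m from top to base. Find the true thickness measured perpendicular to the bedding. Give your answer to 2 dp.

49.64 m

Two edge vectors: Point A→Point B = (189, 326, 96.2), Point A→Point C = (138, 957, 96.1).
Normal n = (Point A→Point B) × (Point A→Point C) = (-60734.8, -4887.3, 135885).
So ∂z/∂easting = −n_x/n_z = 0.44696 and ∂z/∂northing = −n_y/n_z = 0.03597.
|∇z| = √(a²+b²) = 0.44840, so dip δ = arctan(0.44840) = 24.15°.
True thickness = vertical thickness × cos δ = 54.4 × cos 24.15° = 49.64 m.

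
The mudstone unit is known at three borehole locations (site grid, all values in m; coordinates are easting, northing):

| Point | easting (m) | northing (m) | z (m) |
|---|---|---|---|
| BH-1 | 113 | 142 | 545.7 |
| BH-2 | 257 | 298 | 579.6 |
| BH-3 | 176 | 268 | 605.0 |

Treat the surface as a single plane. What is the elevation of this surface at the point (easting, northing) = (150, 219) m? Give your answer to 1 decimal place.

Two edge vectors: BH-1→BH-2 = (144, 156, 33.9), BH-1→BH-3 = (63, 126, 59.3).
Normal n = (BH-1→BH-2) × (BH-1→BH-3) = (4979.4, -6403.5, 8316).
So ∂z/∂easting = −n_x/n_z = −0.59877 and ∂z/∂northing = −n_y/n_z = 0.77002.
Intercept c from BH-1: 545.7 + 67.66 − 109.34 = 504.02.
At (150, 219): z = −89.8 + 168.6 + 504.02 = 582.8 m.

582.8 m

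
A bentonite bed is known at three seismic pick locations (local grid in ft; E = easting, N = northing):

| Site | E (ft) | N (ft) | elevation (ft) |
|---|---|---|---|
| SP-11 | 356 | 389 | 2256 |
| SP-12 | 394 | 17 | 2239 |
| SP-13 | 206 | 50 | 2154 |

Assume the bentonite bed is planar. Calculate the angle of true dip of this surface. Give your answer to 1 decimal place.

25.5°

Let the plane be z = a·E + b·N + c.
SP-12−SP-11: 38a − 372b = −17;  SP-13−SP-11: −150a − 339b = −102.
Solving gives a = 0.46855, b = 0.09356.
Gradient magnitude |∇z| = √(a² + b²) = √(0.21954 + 0.00875) = 0.47780.
True dip = arctan(0.47780) = 25.5°, dipping toward WSW (azimuth ≈ 259°).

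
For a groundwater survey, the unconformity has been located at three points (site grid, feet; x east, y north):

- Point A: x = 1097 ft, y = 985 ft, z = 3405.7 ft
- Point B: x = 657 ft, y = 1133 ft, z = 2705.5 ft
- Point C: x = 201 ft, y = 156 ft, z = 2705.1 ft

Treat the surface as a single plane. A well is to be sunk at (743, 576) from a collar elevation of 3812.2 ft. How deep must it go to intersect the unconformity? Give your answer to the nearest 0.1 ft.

Two edge vectors: Point A→Point B = (-440, 148, -700.2), Point A→Point C = (-896, -829, -700.6).
Normal n = (Point A→Point B) × (Point A→Point C) = (-684154.6, 319115.2, 497368).
So ∂z/∂x = −n_x/n_z = 1.375550 and ∂z/∂y = −n_y/n_z = −0.641608.
Intercept c from Point A: 3405.7 − 1508.98 + 631.98 = 2528.71.
At (743, 576): z_contact = 1022.03 − 369.57 + 2528.71 = 3181.17 ft.
Depth below ground = 3812.2 − 3181.17 = 631.0 ft.

631.0 ft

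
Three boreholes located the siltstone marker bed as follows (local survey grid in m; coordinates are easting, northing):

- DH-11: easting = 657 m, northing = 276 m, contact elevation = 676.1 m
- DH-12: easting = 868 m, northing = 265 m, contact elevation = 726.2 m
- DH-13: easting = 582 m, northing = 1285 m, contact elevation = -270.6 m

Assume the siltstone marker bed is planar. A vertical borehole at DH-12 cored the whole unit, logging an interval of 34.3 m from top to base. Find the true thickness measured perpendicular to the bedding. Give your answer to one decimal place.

Let the plane be z = a·easting + b·northing + c.
DH-12−DH-11: 211a − 11b = 50.1;  DH-13−DH-11: −75a + 1009b = −946.7.
Solving gives a = 0.18926, b = −0.92419.
|∇z| = √(a²+b²) = 0.94337, so dip δ = arctan(0.94337) = 43.33°.
True thickness = vertical thickness × cos δ = 34.3 × cos 43.33° = 24.9 m.

24.9 m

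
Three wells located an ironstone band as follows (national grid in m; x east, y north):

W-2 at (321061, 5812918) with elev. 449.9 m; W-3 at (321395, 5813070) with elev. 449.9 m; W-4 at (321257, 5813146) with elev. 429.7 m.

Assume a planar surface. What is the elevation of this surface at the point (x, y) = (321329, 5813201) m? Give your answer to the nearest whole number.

426 m

Let the plane be z = a·x + b·y + c.
W-3−W-2: 334a + 152b = 0;  W-4−W-2: 196a + 228b = −20.2.
Solving gives a = 0.06622951, b = −0.14553063.
Then c = 449.9 − a·321061 − b·5812918 = 825143.81.
At (321329, 5813201): z = 21281.5 − 845998.8 + 825143.81 = 426.5 m.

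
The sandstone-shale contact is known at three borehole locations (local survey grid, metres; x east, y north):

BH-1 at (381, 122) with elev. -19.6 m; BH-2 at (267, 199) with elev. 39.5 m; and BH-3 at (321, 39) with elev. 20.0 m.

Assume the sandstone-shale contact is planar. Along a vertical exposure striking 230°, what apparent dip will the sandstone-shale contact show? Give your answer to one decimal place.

25.5°

Let the plane be z = a·x + b·y + c.
BH-2−BH-1: −114a + 77b = 59.1;  BH-3−BH-1: −60a − 83b = 39.6.
Solving gives a = −0.56487, b = −0.06877.
Unit vector along 230° is (sin 230°, cos 230°) = (-0.7660, -0.6428).
Slope in that direction = a·(-0.7660) + b·(-0.6428) = 0.47692.
Apparent dip = arctan|0.47692| = 25.5° (true dip is 29.6°, so apparent ≤ true as expected).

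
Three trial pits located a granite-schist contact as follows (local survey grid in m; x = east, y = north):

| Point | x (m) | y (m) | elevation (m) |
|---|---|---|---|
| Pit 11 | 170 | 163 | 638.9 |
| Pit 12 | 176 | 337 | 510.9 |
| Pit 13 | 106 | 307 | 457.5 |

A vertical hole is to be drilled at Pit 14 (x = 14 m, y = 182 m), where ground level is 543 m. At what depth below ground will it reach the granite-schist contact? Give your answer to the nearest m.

90 m

Two edge vectors: Pit 11→Pit 12 = (6, 174, -128), Pit 11→Pit 13 = (-64, 144, -181.4).
Normal n = (Pit 11→Pit 12) × (Pit 11→Pit 13) = (-13131.6, 9280.4, 12000).
So ∂z/∂x = −n_x/n_z = 1.09430 and ∂z/∂y = −n_y/n_z = −0.77337.
Intercept c from Pit 11: 638.9 − 186.03 + 126.06 = 578.93.
At (14, 182): z_contact = 15.3 − 140.8 + 578.93 = 453.5 m.
Depth below ground = 543 − 453.5 = 90 m.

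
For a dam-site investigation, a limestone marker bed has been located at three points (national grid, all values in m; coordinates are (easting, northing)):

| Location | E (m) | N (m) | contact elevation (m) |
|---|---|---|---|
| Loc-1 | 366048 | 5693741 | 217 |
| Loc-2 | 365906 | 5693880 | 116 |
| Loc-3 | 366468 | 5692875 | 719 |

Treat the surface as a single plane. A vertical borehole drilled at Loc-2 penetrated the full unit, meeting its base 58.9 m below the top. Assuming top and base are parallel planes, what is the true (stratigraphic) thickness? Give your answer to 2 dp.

52.17 m

Let the plane be z = a·E + b·N + c.
Loc-2−Loc-1: −142a + 139b = −101;  Loc-3−Loc-1: 420a − 866b = 502.
Solving gives a = 0.27384, b = −0.44687.
|∇z| = √(a²+b²) = 0.52410, so dip δ = arctan(0.52410) = 27.66°.
True thickness = vertical thickness × cos δ = 58.9 × cos 27.66° = 52.17 m.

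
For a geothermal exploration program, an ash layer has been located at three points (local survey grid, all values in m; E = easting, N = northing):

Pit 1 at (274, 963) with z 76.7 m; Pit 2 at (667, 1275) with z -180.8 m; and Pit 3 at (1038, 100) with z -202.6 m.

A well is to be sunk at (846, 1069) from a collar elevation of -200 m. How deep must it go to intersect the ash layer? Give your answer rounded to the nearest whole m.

Two edge vectors: Pit 1→Pit 2 = (393, 312, -257.5), Pit 1→Pit 3 = (764, -863, -279.3).
Normal n = (Pit 1→Pit 2) × (Pit 1→Pit 3) = (-309364.1, -86965.1, -577527).
So ∂z/∂E = −n_x/n_z = −0.53567 and ∂z/∂N = −n_y/n_z = −0.15058.
Intercept c from Pit 1: 76.7 + 146.77 + 145.01 = 368.48.
At (846, 1069): z_contact = −453.2 − 161.0 + 368.48 = -245.7 m.
Depth below ground = -200 − (-245.7) = 46 m.

46 m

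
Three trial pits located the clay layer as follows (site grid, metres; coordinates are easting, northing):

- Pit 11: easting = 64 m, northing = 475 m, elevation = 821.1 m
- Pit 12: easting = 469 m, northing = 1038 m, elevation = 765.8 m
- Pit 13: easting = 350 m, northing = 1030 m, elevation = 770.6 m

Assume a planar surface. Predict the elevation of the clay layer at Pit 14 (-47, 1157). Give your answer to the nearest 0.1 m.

775.4 m

Let the plane be z = a·easting + b·northing + c.
Pit 12−Pit 11: 405a + 563b = −55.3;  Pit 13−Pit 11: 286a + 555b = −50.5.
Solving gives a = −0.035447, b = −0.072725.
Then c = 821.1 − a·64 − b·475 = 857.91.
At (-47, 1157): z = 1.7 − 84.1 + 857.91 = 775.4 m.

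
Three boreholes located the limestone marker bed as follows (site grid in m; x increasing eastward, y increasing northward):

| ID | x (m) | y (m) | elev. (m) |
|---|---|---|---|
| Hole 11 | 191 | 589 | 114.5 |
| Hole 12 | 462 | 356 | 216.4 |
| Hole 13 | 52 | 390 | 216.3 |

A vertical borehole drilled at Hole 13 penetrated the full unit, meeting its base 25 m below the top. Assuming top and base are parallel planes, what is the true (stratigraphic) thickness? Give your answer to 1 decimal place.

Let the plane be z = a·x + b·y + c.
Hole 12−Hole 11: 271a − 233b = 101.9;  Hole 13−Hole 11: −139a − 199b = 101.8.
Solving gives a = −0.03987, b = −0.48371.
|∇z| = √(a²+b²) = 0.48535, so dip δ = arctan(0.48535) = 25.89°.
True thickness = vertical thickness × cos δ = 25 × cos 25.89° = 22.5 m.

22.5 m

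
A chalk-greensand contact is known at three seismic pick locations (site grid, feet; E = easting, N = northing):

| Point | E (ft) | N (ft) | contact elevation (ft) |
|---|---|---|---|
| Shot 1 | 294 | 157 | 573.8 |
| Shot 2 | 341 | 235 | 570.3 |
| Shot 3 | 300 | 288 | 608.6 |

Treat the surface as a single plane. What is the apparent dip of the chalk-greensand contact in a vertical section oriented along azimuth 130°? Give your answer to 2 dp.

Two edge vectors: Shot 1→Shot 2 = (47, 78, -3.5), Shot 1→Shot 3 = (6, 131, 34.8).
Normal n = (Shot 1→Shot 2) × (Shot 1→Shot 3) = (3172.9, -1656.6, 5689).
So ∂z/∂E = −n_x/n_z = −0.55773 and ∂z/∂N = −n_y/n_z = 0.29119.
Unit vector along 130° is (sin 130°, cos 130°) = (0.7660, -0.6428).
Slope in that direction = a·(0.7660) + b·(-0.6428) = −0.61442.
Apparent dip = arctan|0.61442| = 31.57° (true dip is 32.2°, so apparent ≤ true as expected).

31.57°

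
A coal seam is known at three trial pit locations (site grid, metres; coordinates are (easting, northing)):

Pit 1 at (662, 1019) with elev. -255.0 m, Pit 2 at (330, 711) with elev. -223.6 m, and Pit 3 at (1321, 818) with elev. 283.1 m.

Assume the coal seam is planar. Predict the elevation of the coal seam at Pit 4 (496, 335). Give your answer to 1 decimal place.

Two edge vectors: Pit 1→Pit 2 = (-332, -308, 31.4), Pit 1→Pit 3 = (659, -201, 538.1).
Normal n = (Pit 1→Pit 2) × (Pit 1→Pit 3) = (-159423.4, 199341.8, 269704).
So ∂z/∂E = −n_x/n_z = 0.591105 and ∂z/∂N = −n_y/n_z = −0.739113.
Intercept c from Pit 1: -255 − 391.31 + 753.16 = 106.84.
At (496, 335): z = 293.2 − 247.6 + 106.84 = 152.4 m.

152.4 m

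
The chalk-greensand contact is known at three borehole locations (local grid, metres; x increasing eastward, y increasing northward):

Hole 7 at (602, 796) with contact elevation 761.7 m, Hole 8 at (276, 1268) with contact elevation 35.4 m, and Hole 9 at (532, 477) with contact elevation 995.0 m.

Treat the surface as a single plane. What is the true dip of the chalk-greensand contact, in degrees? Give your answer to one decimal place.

52.1°

Two edge vectors: Hole 7→Hole 8 = (-326, 472, -726.3), Hole 7→Hole 9 = (-70, -319, 233.3).
Normal n = (Hole 7→Hole 8) × (Hole 7→Hole 9) = (-121572.1, 126896.8, 137034).
So ∂z/∂x = −n_x/n_z = 0.88717 and ∂z/∂y = −n_y/n_z = −0.92602.
Gradient magnitude |∇z| = √(a² + b²) = √(0.78707 + 0.85752) = 1.28241.
True dip = arctan(1.28241) = 52.1°, dipping toward NW (azimuth ≈ 316°).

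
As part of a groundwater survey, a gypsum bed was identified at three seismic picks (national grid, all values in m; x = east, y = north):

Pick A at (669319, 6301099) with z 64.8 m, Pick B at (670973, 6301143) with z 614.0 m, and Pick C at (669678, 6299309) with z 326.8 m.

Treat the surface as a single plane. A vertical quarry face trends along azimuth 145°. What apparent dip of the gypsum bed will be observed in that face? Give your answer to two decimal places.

14.40°

Let the plane be z = a·x + b·y + c.
Pick B−Pick A: 1654a + 44b = 549.2;  Pick C−Pick A: 359a − 1790b = 262.
Solving gives a = 0.33415, b = −0.07935.
Unit vector along 145° is (sin 145°, cos 145°) = (0.5736, -0.8192).
Slope in that direction = a·(0.5736) + b·(-0.8192) = 0.25666.
Apparent dip = arctan|0.25666| = 14.40° (true dip is 19.0°, so apparent ≤ true as expected).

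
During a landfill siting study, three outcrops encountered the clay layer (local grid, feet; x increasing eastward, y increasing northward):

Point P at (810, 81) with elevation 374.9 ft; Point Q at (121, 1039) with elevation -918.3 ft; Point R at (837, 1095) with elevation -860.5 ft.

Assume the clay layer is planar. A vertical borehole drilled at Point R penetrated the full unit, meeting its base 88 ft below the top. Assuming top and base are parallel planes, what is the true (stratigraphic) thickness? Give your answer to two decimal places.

Let the plane be z = a·x + b·y + c.
Point Q−Point P: −689a + 958b = −1293.2;  Point R−Point P: 27a + 1014b = −1235.4.
Solving gives a = 0.17638, b = −1.22304.
|∇z| = √(a²+b²) = 1.23569, so dip δ = arctan(1.23569) = 51.02°.
True thickness = vertical thickness × cos δ = 88 × cos 51.02° = 55.36 ft.

55.36 ft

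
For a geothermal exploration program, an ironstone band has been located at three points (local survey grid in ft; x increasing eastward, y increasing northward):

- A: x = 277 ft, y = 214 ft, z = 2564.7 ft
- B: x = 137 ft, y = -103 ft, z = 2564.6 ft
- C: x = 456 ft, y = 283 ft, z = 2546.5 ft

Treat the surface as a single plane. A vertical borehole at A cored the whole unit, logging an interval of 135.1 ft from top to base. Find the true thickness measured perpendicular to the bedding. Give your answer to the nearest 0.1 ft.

Let the plane be z = a·x + b·y + c.
B−A: −140a − 317b = −0.1;  C−A: 179a + 69b = −18.2.
Solving gives a = −0.12268, b = 0.05450.
|∇z| = √(a²+b²) = 0.13424, so dip δ = arctan(0.13424) = 7.65°.
True thickness = vertical thickness × cos δ = 135.1 × cos 7.65° = 133.9 ft.

133.9 ft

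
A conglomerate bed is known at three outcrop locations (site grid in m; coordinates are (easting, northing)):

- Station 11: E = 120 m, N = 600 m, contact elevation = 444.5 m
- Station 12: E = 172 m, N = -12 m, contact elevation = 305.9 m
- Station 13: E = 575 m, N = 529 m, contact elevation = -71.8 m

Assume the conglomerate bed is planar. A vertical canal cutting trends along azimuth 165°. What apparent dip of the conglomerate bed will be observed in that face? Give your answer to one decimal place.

22.6°

Let the plane be z = a·E + b·N + c.
Station 12−Station 11: 52a − 612b = −138.6;  Station 13−Station 11: 455a − 71b = −516.3.
Solving gives a = −1.11416, b = 0.13180.
Unit vector along 165° is (sin 165°, cos 165°) = (0.2588, -0.9659).
Slope in that direction = a·(0.2588) + b·(-0.9659) = −0.41568.
Apparent dip = arctan|0.41568| = 22.6° (true dip is 48.3°, so apparent ≤ true as expected).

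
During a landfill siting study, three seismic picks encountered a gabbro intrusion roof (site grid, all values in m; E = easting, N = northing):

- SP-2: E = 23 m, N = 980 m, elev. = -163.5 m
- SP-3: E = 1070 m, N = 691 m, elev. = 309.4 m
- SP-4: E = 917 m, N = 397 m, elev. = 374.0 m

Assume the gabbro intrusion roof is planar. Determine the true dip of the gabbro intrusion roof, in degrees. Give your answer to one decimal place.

27.7°

Let the plane be z = a·E + b·N + c.
SP-3−SP-2: 1047a − 289b = 472.9;  SP-4−SP-2: 894a − 583b = 537.5.
Solving gives a = 0.34191, b = −0.39766.
Gradient magnitude |∇z| = √(a² + b²) = √(0.11690 + 0.15813) = 0.52444.
True dip = arctan(0.52444) = 27.7°, dipping toward NW (azimuth ≈ 319°).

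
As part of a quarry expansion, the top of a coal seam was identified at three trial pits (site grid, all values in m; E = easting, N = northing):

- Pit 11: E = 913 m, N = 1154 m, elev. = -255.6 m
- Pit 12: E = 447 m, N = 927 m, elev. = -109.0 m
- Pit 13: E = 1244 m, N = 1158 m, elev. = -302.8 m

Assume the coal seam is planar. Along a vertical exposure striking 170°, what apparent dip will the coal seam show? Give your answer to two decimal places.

18.40°

Two edge vectors: Pit 11→Pit 12 = (-466, -227, 146.6), Pit 11→Pit 13 = (331, 4, -47.2).
Normal n = (Pit 11→Pit 12) × (Pit 11→Pit 13) = (10128, 26529.4, 73273).
So ∂z/∂E = −n_x/n_z = −0.13822 and ∂z/∂N = −n_y/n_z = −0.36206.
Unit vector along 170° is (sin 170°, cos 170°) = (0.1736, -0.9848).
Slope in that direction = a·(0.1736) + b·(-0.9848) = 0.33256.
Apparent dip = arctan|0.33256| = 18.40° (true dip is 21.2°, so apparent ≤ true as expected).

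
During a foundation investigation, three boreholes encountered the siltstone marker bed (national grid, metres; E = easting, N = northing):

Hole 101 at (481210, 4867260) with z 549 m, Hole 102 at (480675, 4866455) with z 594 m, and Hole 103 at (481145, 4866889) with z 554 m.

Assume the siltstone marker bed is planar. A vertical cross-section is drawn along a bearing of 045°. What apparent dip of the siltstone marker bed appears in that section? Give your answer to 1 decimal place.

3.4°

Two edge vectors: Hole 101→Hole 102 = (-535, -805, 45), Hole 101→Hole 103 = (-65, -371, 5).
Normal n = (Hole 101→Hole 102) × (Hole 101→Hole 103) = (12670, -250, 146160).
So ∂z/∂E = −n_x/n_z = −0.08669 and ∂z/∂N = −n_y/n_z = 0.00171.
Unit vector along 045° is (sin 45°, cos 45°) = (0.7071, 0.7071).
Slope in that direction = a·(0.7071) + b·(0.7071) = −0.06009.
Apparent dip = arctan|0.06009| = 3.4° (true dip is 5.0°, so apparent ≤ true as expected).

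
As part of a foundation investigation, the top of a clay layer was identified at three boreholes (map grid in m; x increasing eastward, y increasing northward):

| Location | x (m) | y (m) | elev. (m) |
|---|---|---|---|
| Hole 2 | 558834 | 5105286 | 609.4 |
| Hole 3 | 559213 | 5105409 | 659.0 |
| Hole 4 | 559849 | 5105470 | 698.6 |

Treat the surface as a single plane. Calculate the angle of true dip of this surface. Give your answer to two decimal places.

Two edge vectors: Hole 2→Hole 3 = (379, 123, 49.6), Hole 2→Hole 4 = (1015, 184, 89.2).
Normal n = (Hole 2→Hole 3) × (Hole 2→Hole 4) = (1845.2, 16537.2, -55109).
So ∂z/∂x = −n_x/n_z = 0.03348 and ∂z/∂y = −n_y/n_z = 0.30008.
Gradient magnitude |∇z| = √(a² + b²) = √(0.00112 + 0.09005) = 0.30194.
True dip = arctan(0.30194) = 16.80°, dipping toward S (azimuth ≈ 186°).

16.80°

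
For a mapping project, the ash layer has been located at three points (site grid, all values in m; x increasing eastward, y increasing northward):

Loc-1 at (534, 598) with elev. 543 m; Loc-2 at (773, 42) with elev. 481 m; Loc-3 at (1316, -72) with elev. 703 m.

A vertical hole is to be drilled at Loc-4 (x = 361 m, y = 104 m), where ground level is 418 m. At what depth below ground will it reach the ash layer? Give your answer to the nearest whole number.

113 m

Let the plane be z = a·x + b·y + c.
Loc-2−Loc-1: 239a − 556b = −62;  Loc-3−Loc-1: 782a − 670b = 160.
Solving gives a = 0.47513, b = 0.31575.
Then c = 543 − a·534 − b·598 = 100.46.
At (361, 104): z_contact = 171.5 + 32.8 + 100.46 = 304.8 m.
Depth below ground = 418 − 304.8 = 113 m.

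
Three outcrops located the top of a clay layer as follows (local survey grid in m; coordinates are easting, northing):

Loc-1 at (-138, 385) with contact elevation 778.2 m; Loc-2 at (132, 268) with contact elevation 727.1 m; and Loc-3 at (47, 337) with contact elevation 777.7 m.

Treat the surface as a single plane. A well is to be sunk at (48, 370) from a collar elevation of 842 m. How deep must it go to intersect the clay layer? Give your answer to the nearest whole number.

Two edge vectors: Loc-1→Loc-2 = (270, -117, -51.1), Loc-1→Loc-3 = (185, -48, -0.5).
Normal n = (Loc-1→Loc-2) × (Loc-1→Loc-3) = (-2394.3, -9318.5, 8685).
So ∂z/∂easting = −n_x/n_z = 0.27568 and ∂z/∂northing = −n_y/n_z = 1.07294.
Intercept c from Loc-1: 778.2 + 38.04 − 413.08 = 403.16.
At (48, 370): z_contact = 13.2 + 397.0 + 403.16 = 813.4 m.
Depth below ground = 842 − 813.4 = 29 m.

29 m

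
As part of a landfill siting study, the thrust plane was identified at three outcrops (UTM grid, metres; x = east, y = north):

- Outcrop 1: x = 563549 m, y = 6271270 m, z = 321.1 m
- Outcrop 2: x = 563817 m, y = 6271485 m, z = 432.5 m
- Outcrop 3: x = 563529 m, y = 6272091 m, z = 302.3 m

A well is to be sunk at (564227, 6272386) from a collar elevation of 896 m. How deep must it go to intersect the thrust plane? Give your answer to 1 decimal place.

300.2 m

Two edge vectors: Outcrop 1→Outcrop 2 = (268, 215, 111.4), Outcrop 1→Outcrop 3 = (-20, 821, -18.8).
Normal n = (Outcrop 1→Outcrop 2) × (Outcrop 1→Outcrop 3) = (-95501.4, 2810.4, 224328).
So ∂z/∂x = −n_x/n_z = 0.425722157 and ∂z/∂y = −n_y/n_z = −0.012528084.
Intercept c from Outcrop 1: 321.1 − 239915.30 + 78567.00 = −161027.20.
At (564227, 6272386): z_contact = 240203.94 − 78580.98 − 161027.20 = 595.76 m.
Depth below ground = 896 − 595.76 = 300.2 m.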